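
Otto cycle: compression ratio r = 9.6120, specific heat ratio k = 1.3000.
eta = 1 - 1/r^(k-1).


r^(k-1) = 1.9717
eta = 1 - 1/1.9717 = 0.4928 = 49.2827%

49.2827%


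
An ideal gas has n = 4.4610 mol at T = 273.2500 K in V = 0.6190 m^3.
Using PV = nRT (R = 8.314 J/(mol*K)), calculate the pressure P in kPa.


P = nRT/V = 4.4610 * 8.314 * 273.2500 / 0.6190
= 10134.5020 / 0.6190 = 16372.3781 Pa = 16.3724 kPa

16.3724 kPa


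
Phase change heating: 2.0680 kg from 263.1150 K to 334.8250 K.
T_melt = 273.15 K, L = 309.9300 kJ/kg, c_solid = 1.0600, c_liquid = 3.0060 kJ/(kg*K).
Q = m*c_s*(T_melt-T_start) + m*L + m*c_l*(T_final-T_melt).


Q1 (sensible, solid) = 2.0680 * 1.0600 * 10.0350 = 21.9975 kJ
Q2 (latent) = 2.0680 * 309.9300 = 640.9352 kJ
Q3 (sensible, liquid) = 2.0680 * 3.0060 * 61.6750 = 383.3970 kJ
Q_total = 1046.3297 kJ

1046.3297 kJ


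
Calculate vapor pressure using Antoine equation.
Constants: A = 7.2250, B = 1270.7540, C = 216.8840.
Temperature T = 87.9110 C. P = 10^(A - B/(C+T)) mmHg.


C+T = 304.7950
B/(C+T) = 4.1692
log10(P) = 7.2250 - 4.1692 = 3.0558
P = 10^3.0558 = 1137.0804 mmHg

1137.0804 mmHg


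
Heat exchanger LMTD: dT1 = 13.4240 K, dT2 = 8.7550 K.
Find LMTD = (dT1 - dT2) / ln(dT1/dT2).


dT1/dT2 = 1.5333
ln(dT1/dT2) = 0.4274
LMTD = 4.6690 / 0.4274 = 10.9237 K

10.9237 K


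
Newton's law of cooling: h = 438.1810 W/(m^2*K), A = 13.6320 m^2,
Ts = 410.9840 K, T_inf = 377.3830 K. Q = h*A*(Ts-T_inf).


dT = 33.6010 K
Q = 438.1810 * 13.6320 * 33.6010 = 200708.2953 W

200708.2953 W


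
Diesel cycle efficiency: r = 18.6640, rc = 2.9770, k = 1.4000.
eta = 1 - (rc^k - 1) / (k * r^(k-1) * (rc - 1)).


r^(k-1) = 3.2241
rc^k = 4.6056
eta = 0.5959 = 59.5940%

59.5940%


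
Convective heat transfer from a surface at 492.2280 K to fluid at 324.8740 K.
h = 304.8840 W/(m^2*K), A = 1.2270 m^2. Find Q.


dT = 167.3540 K
Q = 304.8840 * 1.2270 * 167.3540 = 62605.9044 W

62605.9044 W


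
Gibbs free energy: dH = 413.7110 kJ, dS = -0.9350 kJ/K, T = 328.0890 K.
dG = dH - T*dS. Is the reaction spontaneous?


T*dS = 328.0890 * -0.9350 = -306.7632 kJ
dG = 413.7110 + 306.7632 = 720.4742 kJ (non-spontaneous)

dG = 720.4742 kJ, non-spontaneous


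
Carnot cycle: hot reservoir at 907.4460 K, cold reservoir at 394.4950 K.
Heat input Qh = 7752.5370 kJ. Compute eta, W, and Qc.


eta = 1 - 394.4950/907.4460 = 0.5653
W = 0.5653 * 7752.5370 = 4382.2680 kJ
Qc = 7752.5370 - 4382.2680 = 3370.2690 kJ

eta = 56.5269%, W = 4382.2680 kJ, Qc = 3370.2690 kJ


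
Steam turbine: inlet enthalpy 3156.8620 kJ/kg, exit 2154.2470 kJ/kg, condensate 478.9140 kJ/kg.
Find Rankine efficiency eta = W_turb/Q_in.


W = 1002.6150 kJ/kg
Q_in = 2677.9480 kJ/kg
eta = 0.3744 = 37.4397%

eta = 37.4397%


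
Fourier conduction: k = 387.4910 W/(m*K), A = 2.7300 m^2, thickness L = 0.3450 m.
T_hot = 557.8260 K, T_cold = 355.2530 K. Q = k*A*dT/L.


dT = 202.5730 K
Q = 387.4910 * 2.7300 * 202.5730 / 0.3450 = 621136.0439 W

621136.0439 W


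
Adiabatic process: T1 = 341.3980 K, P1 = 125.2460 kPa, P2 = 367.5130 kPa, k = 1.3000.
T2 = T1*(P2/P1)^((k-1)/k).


(k-1)/k = 0.2308
(P2/P1)^exp = 1.2820
T2 = 341.3980 * 1.2820 = 437.6709 K

437.6709 K


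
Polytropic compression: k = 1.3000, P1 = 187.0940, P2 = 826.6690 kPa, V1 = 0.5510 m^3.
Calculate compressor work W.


(k-1)/k = 0.2308
(P2/P1)^exp = 1.4090
W = 4.3333 * 187.0940 * 0.5510 * (1.4090 - 1) = 182.7046 kJ

182.7046 kJ


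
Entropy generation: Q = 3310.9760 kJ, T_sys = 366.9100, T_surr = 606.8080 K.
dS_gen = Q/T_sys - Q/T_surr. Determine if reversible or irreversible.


dS_sys = 3310.9760/366.9100 = 9.0239 kJ/K
dS_surr = -3310.9760/606.8080 = -5.4564 kJ/K
dS_gen = 9.0239 - 5.4564 = 3.5676 kJ/K (irreversible)

dS_gen = 3.5676 kJ/K, irreversible


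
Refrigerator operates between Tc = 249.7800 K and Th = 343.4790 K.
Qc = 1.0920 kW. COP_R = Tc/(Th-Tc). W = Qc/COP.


COP = 249.7800 / 93.6990 = 2.6658
W = 1.0920 / 2.6658 = 0.4096 kW

COP = 2.6658, W = 0.4096 kW


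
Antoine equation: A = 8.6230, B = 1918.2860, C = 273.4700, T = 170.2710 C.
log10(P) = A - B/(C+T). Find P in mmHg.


C+T = 443.7410
B/(C+T) = 4.3230
log10(P) = 8.6230 - 4.3230 = 4.3000
P = 10^4.3000 = 19953.2799 mmHg

19953.2799 mmHg


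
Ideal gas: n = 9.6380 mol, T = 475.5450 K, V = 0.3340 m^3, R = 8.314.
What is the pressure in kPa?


P = nRT/V = 9.6380 * 8.314 * 475.5450 / 0.3340
= 38105.5787 / 0.3340 = 114088.5591 Pa = 114.0886 kPa

114.0886 kPa


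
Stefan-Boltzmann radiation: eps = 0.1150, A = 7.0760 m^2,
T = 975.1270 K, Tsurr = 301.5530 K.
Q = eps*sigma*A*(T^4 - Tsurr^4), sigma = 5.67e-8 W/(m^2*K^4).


T^4 = 9.0416e+11
Tsurr^4 = 8.2690e+09
Q = 0.1150 * 5.67e-8 * 7.0760 * 8.9589e+11 = 41335.5113 W

41335.5113 W


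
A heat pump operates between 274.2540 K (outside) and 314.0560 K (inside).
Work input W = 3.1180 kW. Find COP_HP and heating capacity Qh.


COP = 314.0560 / 39.8020 = 7.8905
Qh = 7.8905 * 3.1180 = 24.6024 kW

COP = 7.8905, Qh = 24.6024 kW


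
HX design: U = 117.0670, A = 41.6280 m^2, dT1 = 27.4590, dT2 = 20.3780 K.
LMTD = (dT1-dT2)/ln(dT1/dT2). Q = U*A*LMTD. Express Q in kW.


LMTD = 23.7428 K
Q = 117.0670 * 41.6280 * 23.7428 = 115704.8362 W = 115.7048 kW

115.7048 kW


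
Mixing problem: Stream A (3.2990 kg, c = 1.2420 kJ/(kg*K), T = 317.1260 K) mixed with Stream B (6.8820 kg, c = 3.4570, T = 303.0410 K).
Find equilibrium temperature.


num = 8509.0496
den = 27.8884
Tf = 305.1104 K

305.1104 K


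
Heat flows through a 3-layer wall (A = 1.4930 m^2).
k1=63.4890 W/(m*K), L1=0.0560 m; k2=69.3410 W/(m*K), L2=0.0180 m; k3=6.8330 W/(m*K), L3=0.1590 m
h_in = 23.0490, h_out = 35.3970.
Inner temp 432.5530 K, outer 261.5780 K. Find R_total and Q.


R_conv_in = 1/(23.0490*1.4930) = 0.0291
R_1 = 0.0560/(63.4890*1.4930) = 0.0006
R_2 = 0.0180/(69.3410*1.4930) = 0.0002
R_3 = 0.1590/(6.8330*1.4930) = 0.0156
R_conv_out = 1/(35.3970*1.4930) = 0.0189
R_total = 0.0643 K/W
Q = 170.9750 / 0.0643 = 2657.6922 W

R_total = 0.0643 K/W, Q = 2657.6922 W


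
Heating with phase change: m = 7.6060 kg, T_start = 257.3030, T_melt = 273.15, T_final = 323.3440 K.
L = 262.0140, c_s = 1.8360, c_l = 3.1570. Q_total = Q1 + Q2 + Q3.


Q1 (sensible, solid) = 7.6060 * 1.8360 * 15.8470 = 221.2973 kJ
Q2 (latent) = 7.6060 * 262.0140 = 1992.8785 kJ
Q3 (sensible, liquid) = 7.6060 * 3.1570 * 50.1940 = 1205.2655 kJ
Q_total = 3419.4412 kJ

3419.4412 kJ


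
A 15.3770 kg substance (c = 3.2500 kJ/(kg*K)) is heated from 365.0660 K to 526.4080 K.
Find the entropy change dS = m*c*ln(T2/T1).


T2/T1 = 1.4420
ln(T2/T1) = 0.3660
dS = 15.3770 * 3.2500 * 0.3660 = 18.2909 kJ/K

18.2909 kJ/K


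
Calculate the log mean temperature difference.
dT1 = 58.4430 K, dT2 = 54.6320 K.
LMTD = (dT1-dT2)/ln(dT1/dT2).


dT1/dT2 = 1.0698
ln(dT1/dT2) = 0.0674
LMTD = 3.8110 / 0.0674 = 56.5161 K

56.5161 K


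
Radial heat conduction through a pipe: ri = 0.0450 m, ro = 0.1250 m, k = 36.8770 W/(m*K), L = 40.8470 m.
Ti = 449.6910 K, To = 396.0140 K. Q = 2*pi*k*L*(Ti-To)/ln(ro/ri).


dT = 53.6770 K
ln(ro/ri) = 1.0217
Q = 2*pi*36.8770*40.8470*53.6770 / 1.0217 = 497257.3172 W

497257.3172 W


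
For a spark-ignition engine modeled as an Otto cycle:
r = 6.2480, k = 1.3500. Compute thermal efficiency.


r^(k-1) = 1.8989
eta = 1 - 1/1.8989 = 0.4734 = 47.3388%

47.3388%


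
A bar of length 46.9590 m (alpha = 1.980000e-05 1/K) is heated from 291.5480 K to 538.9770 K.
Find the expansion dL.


dT = 247.4290 K
dL = 1.980000e-05 * 46.9590 * 247.4290 = 0.230057 m
L_final = 47.189057 m

dL = 0.230057 m


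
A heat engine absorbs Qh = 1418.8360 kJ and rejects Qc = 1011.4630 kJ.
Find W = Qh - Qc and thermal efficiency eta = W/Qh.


W = 1418.8360 - 1011.4630 = 407.3730 kJ
eta = 407.3730 / 1418.8360 = 0.2871 = 28.7118%

W = 407.3730 kJ, eta = 28.7118%


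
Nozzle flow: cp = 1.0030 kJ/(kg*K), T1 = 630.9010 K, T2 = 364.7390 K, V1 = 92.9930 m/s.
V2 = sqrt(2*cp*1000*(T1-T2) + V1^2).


dT = 266.1620 K
2*cp*1000*dT = 533920.9720
V1^2 = 8647.6980
V2 = sqrt(542568.6700) = 736.5926 m/s

736.5926 m/s


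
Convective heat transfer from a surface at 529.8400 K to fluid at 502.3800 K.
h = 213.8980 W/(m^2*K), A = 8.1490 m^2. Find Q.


dT = 27.4600 K
Q = 213.8980 * 8.1490 * 27.4600 = 47864.2849 W

47864.2849 W


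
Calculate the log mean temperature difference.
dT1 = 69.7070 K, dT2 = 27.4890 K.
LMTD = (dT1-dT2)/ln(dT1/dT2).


dT1/dT2 = 2.5358
ln(dT1/dT2) = 0.9305
LMTD = 42.2180 / 0.9305 = 45.3706 K

45.3706 K


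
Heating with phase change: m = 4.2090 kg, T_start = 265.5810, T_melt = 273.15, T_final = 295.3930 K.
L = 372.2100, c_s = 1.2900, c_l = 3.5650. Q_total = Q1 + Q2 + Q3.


Q1 (sensible, solid) = 4.2090 * 1.2900 * 7.5690 = 41.0967 kJ
Q2 (latent) = 4.2090 * 372.2100 = 1566.6319 kJ
Q3 (sensible, liquid) = 4.2090 * 3.5650 * 22.2430 = 333.7581 kJ
Q_total = 1941.4867 kJ

1941.4867 kJ


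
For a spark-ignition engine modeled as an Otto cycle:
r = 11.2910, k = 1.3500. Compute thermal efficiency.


r^(k-1) = 2.3359
eta = 1 - 1/2.3359 = 0.5719 = 57.1902%

57.1902%


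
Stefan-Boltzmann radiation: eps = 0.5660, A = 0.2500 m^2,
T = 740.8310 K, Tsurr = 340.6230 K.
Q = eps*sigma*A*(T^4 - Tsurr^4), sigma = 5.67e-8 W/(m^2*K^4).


T^4 = 3.0121e+11
Tsurr^4 = 1.3462e+10
Q = 0.5660 * 5.67e-8 * 0.2500 * 2.8775e+11 = 2308.6601 W

2308.6601 W


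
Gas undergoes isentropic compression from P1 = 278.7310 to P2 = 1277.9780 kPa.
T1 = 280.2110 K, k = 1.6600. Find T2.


(k-1)/k = 0.3976
(P2/P1)^exp = 1.8321
T2 = 280.2110 * 1.8321 = 513.3657 K

513.3657 K


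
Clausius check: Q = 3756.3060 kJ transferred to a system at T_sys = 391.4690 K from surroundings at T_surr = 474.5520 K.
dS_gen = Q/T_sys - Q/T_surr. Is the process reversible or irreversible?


dS_sys = 3756.3060/391.4690 = 9.5954 kJ/K
dS_surr = -3756.3060/474.5520 = -7.9155 kJ/K
dS_gen = 9.5954 - 7.9155 = 1.6799 kJ/K (irreversible)

dS_gen = 1.6799 kJ/K, irreversible


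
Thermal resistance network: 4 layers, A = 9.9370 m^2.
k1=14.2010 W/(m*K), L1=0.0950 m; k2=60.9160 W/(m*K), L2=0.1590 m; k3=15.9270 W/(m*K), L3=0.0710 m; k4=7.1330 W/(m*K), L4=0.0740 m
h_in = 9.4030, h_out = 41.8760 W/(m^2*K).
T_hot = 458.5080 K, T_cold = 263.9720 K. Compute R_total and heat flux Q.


R_conv_in = 1/(9.4030*9.9370) = 0.0107
R_1 = 0.0950/(14.2010*9.9370) = 0.0007
R_2 = 0.1590/(60.9160*9.9370) = 0.0003
R_3 = 0.0710/(15.9270*9.9370) = 0.0004
R_4 = 0.0740/(7.1330*9.9370) = 0.0010
R_conv_out = 1/(41.8760*9.9370) = 0.0024
R_total = 0.0155 K/W
Q = 194.5360 / 0.0155 = 12523.2651 W

R_total = 0.0155 K/W, Q = 12523.2651 W


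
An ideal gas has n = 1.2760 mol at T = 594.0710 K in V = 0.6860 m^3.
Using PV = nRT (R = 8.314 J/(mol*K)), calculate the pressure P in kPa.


P = nRT/V = 1.2760 * 8.314 * 594.0710 / 0.6860
= 6302.2996 / 0.6860 = 9187.0257 Pa = 9.1870 kPa

9.1870 kPa


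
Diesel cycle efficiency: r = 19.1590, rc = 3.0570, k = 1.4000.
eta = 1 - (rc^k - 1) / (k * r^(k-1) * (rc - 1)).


r^(k-1) = 3.2580
rc^k = 4.7798
eta = 0.5971 = 59.7132%

59.7132%


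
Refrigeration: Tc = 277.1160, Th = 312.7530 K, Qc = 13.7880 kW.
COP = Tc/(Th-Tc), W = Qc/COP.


COP = 277.1160 / 35.6370 = 7.7761
W = 13.7880 / 7.7761 = 1.7731 kW

COP = 7.7761, W = 1.7731 kW


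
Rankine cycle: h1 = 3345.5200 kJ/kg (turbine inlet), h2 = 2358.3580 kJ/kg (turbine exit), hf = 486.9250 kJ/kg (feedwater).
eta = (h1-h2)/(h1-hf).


W = 987.1620 kJ/kg
Q_in = 2858.5950 kJ/kg
eta = 0.3453 = 34.5331%

eta = 34.5331%


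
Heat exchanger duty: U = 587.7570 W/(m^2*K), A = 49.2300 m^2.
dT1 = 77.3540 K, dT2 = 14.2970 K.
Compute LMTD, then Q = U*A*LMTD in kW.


LMTD = 37.3485 K
Q = 587.7570 * 49.2300 * 37.3485 = 1080688.1305 W = 1080.6881 kW

1080.6881 kW


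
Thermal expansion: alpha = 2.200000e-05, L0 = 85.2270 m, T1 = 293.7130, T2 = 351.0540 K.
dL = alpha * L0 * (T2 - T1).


dT = 57.3410 K
dL = 2.200000e-05 * 85.2270 * 57.3410 = 0.107514 m
L_final = 85.334514 m

dL = 0.107514 m


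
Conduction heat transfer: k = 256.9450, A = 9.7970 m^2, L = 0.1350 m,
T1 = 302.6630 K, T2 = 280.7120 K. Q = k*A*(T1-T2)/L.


dT = 21.9510 K
Q = 256.9450 * 9.7970 * 21.9510 / 0.1350 = 409311.3808 W

409311.3808 W


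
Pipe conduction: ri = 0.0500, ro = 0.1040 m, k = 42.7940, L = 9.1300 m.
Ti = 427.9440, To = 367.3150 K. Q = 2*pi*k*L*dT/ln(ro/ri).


dT = 60.6290 K
ln(ro/ri) = 0.7324
Q = 2*pi*42.7940*9.1300*60.6290 / 0.7324 = 203228.5115 W

203228.5115 W


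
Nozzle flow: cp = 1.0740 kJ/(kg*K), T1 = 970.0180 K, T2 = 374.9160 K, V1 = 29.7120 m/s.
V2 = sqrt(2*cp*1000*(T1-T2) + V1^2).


dT = 595.1020 K
2*cp*1000*dT = 1278279.0960
V1^2 = 882.8029
V2 = sqrt(1279161.8989) = 1131.0004 m/s

1131.0004 m/s


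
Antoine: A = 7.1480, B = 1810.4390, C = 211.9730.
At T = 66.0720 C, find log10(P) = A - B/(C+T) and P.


C+T = 278.0450
B/(C+T) = 6.5113
log10(P) = 7.1480 - 6.5113 = 0.6367
P = 10^0.6367 = 4.3320 mmHg

4.3320 mmHg


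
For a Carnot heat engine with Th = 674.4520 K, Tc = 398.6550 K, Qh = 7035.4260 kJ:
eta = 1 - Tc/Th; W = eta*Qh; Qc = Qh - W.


eta = 1 - 398.6550/674.4520 = 0.4089
W = 0.4089 * 7035.4260 = 2876.9273 kJ
Qc = 7035.4260 - 2876.9273 = 4158.4987 kJ

eta = 40.8920%, W = 2876.9273 kJ, Qc = 4158.4987 kJ


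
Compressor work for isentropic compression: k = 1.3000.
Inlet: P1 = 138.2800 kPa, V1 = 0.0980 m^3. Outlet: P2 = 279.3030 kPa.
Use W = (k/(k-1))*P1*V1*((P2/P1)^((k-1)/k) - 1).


(k-1)/k = 0.2308
(P2/P1)^exp = 1.1761
W = 4.3333 * 138.2800 * 0.0980 * (1.1761 - 1) = 10.3432 kJ

10.3432 kJ


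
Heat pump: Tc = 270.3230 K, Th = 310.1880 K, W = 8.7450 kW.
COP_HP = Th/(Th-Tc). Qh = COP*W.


COP = 310.1880 / 39.8650 = 7.7810
Qh = 7.7810 * 8.7450 = 68.0445 kW

COP = 7.7810, Qh = 68.0445 kW


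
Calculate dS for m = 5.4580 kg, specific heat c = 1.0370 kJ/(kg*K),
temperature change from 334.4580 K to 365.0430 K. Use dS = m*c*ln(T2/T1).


T2/T1 = 1.0914
ln(T2/T1) = 0.0875
dS = 5.4580 * 1.0370 * 0.0875 = 0.4953 kJ/K

0.4953 kJ/K


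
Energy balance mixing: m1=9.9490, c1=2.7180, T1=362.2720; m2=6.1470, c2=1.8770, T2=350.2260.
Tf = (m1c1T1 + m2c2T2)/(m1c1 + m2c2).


num = 13837.2148
den = 38.5793
Tf = 358.6694 K

358.6694 K


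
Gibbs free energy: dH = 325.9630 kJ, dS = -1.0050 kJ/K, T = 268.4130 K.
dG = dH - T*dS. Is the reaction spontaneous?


T*dS = 268.4130 * -1.0050 = -269.7551 kJ
dG = 325.9630 + 269.7551 = 595.7181 kJ (non-spontaneous)

dG = 595.7181 kJ, non-spontaneous


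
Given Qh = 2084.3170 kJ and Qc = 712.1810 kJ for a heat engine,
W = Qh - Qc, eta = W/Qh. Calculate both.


W = 2084.3170 - 712.1810 = 1372.1360 kJ
eta = 1372.1360 / 2084.3170 = 0.6583 = 65.8314%

W = 1372.1360 kJ, eta = 65.8314%


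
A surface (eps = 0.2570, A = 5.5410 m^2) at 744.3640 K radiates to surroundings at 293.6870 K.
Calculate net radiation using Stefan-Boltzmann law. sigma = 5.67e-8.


T^4 = 3.0700e+11
Tsurr^4 = 7.4394e+09
Q = 0.2570 * 5.67e-8 * 5.5410 * 2.9956e+11 = 24187.5647 W

24187.5647 W


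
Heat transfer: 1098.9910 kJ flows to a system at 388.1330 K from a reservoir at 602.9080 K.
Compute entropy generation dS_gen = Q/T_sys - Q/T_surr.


dS_sys = 1098.9910/388.1330 = 2.8315 kJ/K
dS_surr = -1098.9910/602.9080 = -1.8228 kJ/K
dS_gen = 2.8315 - 1.8228 = 1.0087 kJ/K (irreversible)

dS_gen = 1.0087 kJ/K, irreversible


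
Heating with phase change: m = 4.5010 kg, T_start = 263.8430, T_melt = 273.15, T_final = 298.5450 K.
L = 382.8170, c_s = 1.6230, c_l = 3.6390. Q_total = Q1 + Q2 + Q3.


Q1 (sensible, solid) = 4.5010 * 1.6230 * 9.3070 = 67.9888 kJ
Q2 (latent) = 4.5010 * 382.8170 = 1723.0593 kJ
Q3 (sensible, liquid) = 4.5010 * 3.6390 * 25.3950 = 415.9482 kJ
Q_total = 2206.9963 kJ

2206.9963 kJ


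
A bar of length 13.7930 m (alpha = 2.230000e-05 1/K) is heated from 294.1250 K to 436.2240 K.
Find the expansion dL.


dT = 142.0990 K
dL = 2.230000e-05 * 13.7930 * 142.0990 = 0.043707 m
L_final = 13.836707 m

dL = 0.043707 m


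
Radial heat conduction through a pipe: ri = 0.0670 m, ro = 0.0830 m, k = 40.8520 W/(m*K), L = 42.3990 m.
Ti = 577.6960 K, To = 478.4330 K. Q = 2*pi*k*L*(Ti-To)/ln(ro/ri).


dT = 99.2630 K
ln(ro/ri) = 0.2141
Q = 2*pi*40.8520*42.3990*99.2630 / 0.2141 = 5044547.3482 W

5044547.3482 W


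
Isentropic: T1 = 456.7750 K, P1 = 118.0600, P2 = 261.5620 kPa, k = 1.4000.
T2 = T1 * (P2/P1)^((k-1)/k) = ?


(k-1)/k = 0.2857
(P2/P1)^exp = 1.2552
T2 = 456.7750 * 1.2552 = 573.3352 K

573.3352 K


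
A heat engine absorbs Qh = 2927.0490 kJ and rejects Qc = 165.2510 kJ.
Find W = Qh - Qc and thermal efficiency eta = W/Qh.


W = 2927.0490 - 165.2510 = 2761.7980 kJ
eta = 2761.7980 / 2927.0490 = 0.9435 = 94.3543%

W = 2761.7980 kJ, eta = 94.3543%


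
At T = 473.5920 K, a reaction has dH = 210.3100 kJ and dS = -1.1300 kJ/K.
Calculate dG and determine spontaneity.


T*dS = 473.5920 * -1.1300 = -535.1590 kJ
dG = 210.3100 + 535.1590 = 745.4690 kJ (non-spontaneous)

dG = 745.4690 kJ, non-spontaneous


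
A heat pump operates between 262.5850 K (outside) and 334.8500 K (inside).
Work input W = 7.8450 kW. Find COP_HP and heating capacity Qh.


COP = 334.8500 / 72.2650 = 4.6336
Qh = 4.6336 * 7.8450 = 36.3509 kW

COP = 4.6336, Qh = 36.3509 kW


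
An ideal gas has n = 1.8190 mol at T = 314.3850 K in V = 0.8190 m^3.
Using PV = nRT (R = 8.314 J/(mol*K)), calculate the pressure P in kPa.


P = nRT/V = 1.8190 * 8.314 * 314.3850 / 0.8190
= 4754.4965 / 0.8190 = 5805.2461 Pa = 5.8052 kPa

5.8052 kPa


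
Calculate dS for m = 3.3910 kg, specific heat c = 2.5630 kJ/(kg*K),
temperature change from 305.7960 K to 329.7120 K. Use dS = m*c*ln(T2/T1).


T2/T1 = 1.0782
ln(T2/T1) = 0.0753
dS = 3.3910 * 2.5630 * 0.0753 = 0.6545 kJ/K

0.6545 kJ/K


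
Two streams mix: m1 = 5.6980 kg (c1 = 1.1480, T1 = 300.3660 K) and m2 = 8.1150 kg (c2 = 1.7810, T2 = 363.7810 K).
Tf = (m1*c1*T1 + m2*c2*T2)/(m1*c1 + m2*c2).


num = 7222.4448
den = 20.9941
Tf = 344.0223 K

344.0223 K


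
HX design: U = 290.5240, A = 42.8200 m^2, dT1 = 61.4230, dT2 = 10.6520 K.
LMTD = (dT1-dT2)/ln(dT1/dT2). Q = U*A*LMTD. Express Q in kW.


LMTD = 28.9783 K
Q = 290.5240 * 42.8200 * 28.9783 = 360496.6214 W = 360.4966 kW

360.4966 kW


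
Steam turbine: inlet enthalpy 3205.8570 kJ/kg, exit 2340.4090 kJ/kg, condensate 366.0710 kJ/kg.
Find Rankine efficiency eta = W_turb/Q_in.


W = 865.4480 kJ/kg
Q_in = 2839.7860 kJ/kg
eta = 0.3048 = 30.4758%

eta = 30.4758%


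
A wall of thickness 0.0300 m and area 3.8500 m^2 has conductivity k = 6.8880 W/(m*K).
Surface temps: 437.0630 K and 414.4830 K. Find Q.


dT = 22.5800 K
Q = 6.8880 * 3.8500 * 22.5800 / 0.0300 = 19959.8168 W

19959.8168 W


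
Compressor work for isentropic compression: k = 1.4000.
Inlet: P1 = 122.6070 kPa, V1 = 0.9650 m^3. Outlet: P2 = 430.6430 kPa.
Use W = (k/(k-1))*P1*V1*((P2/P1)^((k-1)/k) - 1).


(k-1)/k = 0.2857
(P2/P1)^exp = 1.4318
W = 3.5000 * 122.6070 * 0.9650 * (1.4318 - 1) = 178.8160 kJ

178.8160 kJ


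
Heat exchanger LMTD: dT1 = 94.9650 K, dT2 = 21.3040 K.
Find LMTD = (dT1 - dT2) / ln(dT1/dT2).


dT1/dT2 = 4.4576
ln(dT1/dT2) = 1.4946
LMTD = 73.6610 / 1.4946 = 49.2843 K

49.2843 K


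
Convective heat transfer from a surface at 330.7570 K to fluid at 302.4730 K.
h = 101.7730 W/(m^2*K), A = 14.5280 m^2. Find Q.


dT = 28.2840 K
Q = 101.7730 * 14.5280 * 28.2840 = 41819.5385 W

41819.5385 W


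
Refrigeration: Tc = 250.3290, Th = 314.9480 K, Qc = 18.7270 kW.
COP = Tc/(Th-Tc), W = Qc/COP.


COP = 250.3290 / 64.6190 = 3.8739
W = 18.7270 / 3.8739 = 4.8341 kW

COP = 3.8739, W = 4.8341 kW


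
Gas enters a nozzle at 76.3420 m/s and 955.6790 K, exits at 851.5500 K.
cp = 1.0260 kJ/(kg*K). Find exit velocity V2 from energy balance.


dT = 104.1290 K
2*cp*1000*dT = 213672.7080
V1^2 = 5828.1010
V2 = sqrt(219500.8090) = 468.5091 m/s

468.5091 m/s


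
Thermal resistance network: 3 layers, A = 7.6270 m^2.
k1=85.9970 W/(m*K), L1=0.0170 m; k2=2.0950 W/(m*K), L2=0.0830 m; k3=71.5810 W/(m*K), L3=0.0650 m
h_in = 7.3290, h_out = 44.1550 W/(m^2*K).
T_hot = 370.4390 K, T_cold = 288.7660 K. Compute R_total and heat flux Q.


R_conv_in = 1/(7.3290*7.6270) = 0.0179
R_1 = 0.0170/(85.9970*7.6270) = 2.5919e-05
R_2 = 0.0830/(2.0950*7.6270) = 0.0052
R_3 = 0.0650/(71.5810*7.6270) = 0.0001
R_conv_out = 1/(44.1550*7.6270) = 0.0030
R_total = 0.0262 K/W
Q = 81.6730 / 0.0262 = 3117.4736 W

R_total = 0.0262 K/W, Q = 3117.4736 W


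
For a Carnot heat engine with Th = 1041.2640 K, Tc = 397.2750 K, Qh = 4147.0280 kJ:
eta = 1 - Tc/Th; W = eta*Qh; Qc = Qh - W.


eta = 1 - 397.2750/1041.2640 = 0.6185
W = 0.6185 * 4147.0280 = 2564.8062 kJ
Qc = 4147.0280 - 2564.8062 = 1582.2218 kJ

eta = 61.8469%, W = 2564.8062 kJ, Qc = 1582.2218 kJ


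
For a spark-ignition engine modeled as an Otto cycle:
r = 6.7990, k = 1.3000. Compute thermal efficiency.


r^(k-1) = 1.7772
eta = 1 - 1/1.7772 = 0.4373 = 43.7314%

43.7314%


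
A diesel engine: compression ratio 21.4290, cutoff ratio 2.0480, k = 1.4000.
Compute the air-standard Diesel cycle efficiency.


r^(k-1) = 3.4072
rc^k = 2.7281
eta = 0.6543 = 65.4314%

65.4314%


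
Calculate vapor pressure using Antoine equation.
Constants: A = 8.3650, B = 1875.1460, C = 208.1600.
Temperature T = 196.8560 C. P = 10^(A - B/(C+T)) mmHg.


C+T = 405.0160
B/(C+T) = 4.6298
log10(P) = 8.3650 - 4.6298 = 3.7352
P = 10^3.7352 = 5434.9153 mmHg

5434.9153 mmHg


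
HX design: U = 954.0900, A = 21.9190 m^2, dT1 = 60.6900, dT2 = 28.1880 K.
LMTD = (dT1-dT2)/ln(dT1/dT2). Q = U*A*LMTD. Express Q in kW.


LMTD = 42.3820 K
Q = 954.0900 * 21.9190 * 42.3820 = 886321.5143 W = 886.3215 kW

886.3215 kW


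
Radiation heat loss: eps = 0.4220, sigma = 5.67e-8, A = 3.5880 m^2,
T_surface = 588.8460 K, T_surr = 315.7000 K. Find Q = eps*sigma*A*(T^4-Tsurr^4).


T^4 = 1.2023e+11
Tsurr^4 = 9.9334e+09
Q = 0.4220 * 5.67e-8 * 3.5880 * 1.1029e+11 = 9468.9881 W

9468.9881 W


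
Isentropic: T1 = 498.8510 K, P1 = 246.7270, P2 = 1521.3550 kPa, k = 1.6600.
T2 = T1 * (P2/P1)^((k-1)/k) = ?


(k-1)/k = 0.3976
(P2/P1)^exp = 2.0611
T2 = 498.8510 * 2.0611 = 1028.1885 K

1028.1885 K


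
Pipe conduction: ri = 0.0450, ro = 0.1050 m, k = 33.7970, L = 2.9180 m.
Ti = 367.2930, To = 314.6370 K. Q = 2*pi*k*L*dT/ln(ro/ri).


dT = 52.6560 K
ln(ro/ri) = 0.8473
Q = 2*pi*33.7970*2.9180*52.6560 / 0.8473 = 38508.3635 W

38508.3635 W


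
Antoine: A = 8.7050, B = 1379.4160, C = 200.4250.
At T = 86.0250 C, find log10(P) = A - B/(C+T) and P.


C+T = 286.4500
B/(C+T) = 4.8156
log10(P) = 8.7050 - 4.8156 = 3.8894
P = 10^3.8894 = 7752.5407 mmHg

7752.5407 mmHg


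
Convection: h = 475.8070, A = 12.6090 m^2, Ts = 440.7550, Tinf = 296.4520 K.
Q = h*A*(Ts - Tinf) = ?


dT = 144.3030 K
Q = 475.8070 * 12.6090 * 144.3030 = 865738.7002 W

865738.7002 W


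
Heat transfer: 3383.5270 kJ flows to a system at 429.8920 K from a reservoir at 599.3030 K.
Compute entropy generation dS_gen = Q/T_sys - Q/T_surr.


dS_sys = 3383.5270/429.8920 = 7.8706 kJ/K
dS_surr = -3383.5270/599.3030 = -5.6458 kJ/K
dS_gen = 7.8706 - 5.6458 = 2.2249 kJ/K (irreversible)

dS_gen = 2.2249 kJ/K, irreversible


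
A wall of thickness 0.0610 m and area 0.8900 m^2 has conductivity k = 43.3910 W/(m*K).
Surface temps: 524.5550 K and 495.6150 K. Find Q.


dT = 28.9400 K
Q = 43.3910 * 0.8900 * 28.9400 / 0.0610 = 18321.3874 W

18321.3874 W


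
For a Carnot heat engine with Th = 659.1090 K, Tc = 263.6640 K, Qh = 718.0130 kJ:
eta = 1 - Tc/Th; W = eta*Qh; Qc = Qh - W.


eta = 1 - 263.6640/659.1090 = 0.6000
W = 0.6000 * 718.0130 = 430.7856 kJ
Qc = 718.0130 - 430.7856 = 287.2274 kJ

eta = 59.9969%, W = 430.7856 kJ, Qc = 287.2274 kJ


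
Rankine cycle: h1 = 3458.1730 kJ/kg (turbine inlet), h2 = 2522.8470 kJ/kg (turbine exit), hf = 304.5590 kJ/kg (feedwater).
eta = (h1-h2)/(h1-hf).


W = 935.3260 kJ/kg
Q_in = 3153.6140 kJ/kg
eta = 0.2966 = 29.6589%

eta = 29.6589%


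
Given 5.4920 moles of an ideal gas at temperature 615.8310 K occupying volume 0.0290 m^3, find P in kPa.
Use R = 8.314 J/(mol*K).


P = nRT/V = 5.4920 * 8.314 * 615.8310 / 0.0290
= 28119.1440 / 0.0290 = 969625.6547 Pa = 969.6257 kPa

969.6257 kPa


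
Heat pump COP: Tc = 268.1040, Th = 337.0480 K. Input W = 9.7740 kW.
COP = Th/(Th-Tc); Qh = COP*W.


COP = 337.0480 / 68.9440 = 4.8887
Qh = 4.8887 * 9.7740 = 47.7824 kW

COP = 4.8887, Qh = 47.7824 kW


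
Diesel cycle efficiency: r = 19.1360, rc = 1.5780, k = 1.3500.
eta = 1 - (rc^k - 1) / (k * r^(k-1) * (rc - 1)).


r^(k-1) = 2.8096
rc^k = 1.8512
eta = 0.6118 = 61.1758%

61.1758%


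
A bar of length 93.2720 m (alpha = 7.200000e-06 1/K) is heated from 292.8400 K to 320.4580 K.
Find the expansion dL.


dT = 27.6180 K
dL = 7.200000e-06 * 93.2720 * 27.6180 = 0.018547 m
L_final = 93.290547 m

dL = 0.018547 m


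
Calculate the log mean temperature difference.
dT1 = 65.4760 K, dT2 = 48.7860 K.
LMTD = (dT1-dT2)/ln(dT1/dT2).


dT1/dT2 = 1.3421
ln(dT1/dT2) = 0.2942
LMTD = 16.6900 / 0.2942 = 56.7224 K

56.7224 K


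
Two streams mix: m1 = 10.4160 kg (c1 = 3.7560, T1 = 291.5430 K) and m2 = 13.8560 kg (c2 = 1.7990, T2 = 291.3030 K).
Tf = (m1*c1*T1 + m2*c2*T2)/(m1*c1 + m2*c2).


num = 18667.1834
den = 64.0494
Tf = 291.4496 K

291.4496 K


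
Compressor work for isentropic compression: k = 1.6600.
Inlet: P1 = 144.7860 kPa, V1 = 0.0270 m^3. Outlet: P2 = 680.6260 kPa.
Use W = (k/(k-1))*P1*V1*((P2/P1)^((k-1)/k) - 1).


(k-1)/k = 0.3976
(P2/P1)^exp = 1.8503
W = 2.5152 * 144.7860 * 0.0270 * (1.8503 - 1) = 8.3608 kJ

8.3608 kJ


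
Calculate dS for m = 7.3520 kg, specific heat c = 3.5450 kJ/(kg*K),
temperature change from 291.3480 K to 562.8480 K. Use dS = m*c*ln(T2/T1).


T2/T1 = 1.9319
ln(T2/T1) = 0.6585
dS = 7.3520 * 3.5450 * 0.6585 = 17.1622 kJ/K

17.1622 kJ/K


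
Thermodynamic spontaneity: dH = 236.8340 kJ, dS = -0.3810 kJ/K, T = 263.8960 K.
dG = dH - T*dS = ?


T*dS = 263.8960 * -0.3810 = -100.5444 kJ
dG = 236.8340 + 100.5444 = 337.3784 kJ (non-spontaneous)

dG = 337.3784 kJ, non-spontaneous


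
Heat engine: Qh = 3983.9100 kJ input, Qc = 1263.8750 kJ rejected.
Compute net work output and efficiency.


W = 3983.9100 - 1263.8750 = 2720.0350 kJ
eta = 2720.0350 / 3983.9100 = 0.6828 = 68.2755%

W = 2720.0350 kJ, eta = 68.2755%


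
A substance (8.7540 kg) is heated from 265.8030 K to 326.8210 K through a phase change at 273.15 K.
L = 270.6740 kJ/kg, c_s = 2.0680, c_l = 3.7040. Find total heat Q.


Q1 (sensible, solid) = 8.7540 * 2.0680 * 7.3470 = 133.0047 kJ
Q2 (latent) = 8.7540 * 270.6740 = 2369.4802 kJ
Q3 (sensible, liquid) = 8.7540 * 3.7040 * 53.6710 = 1740.2723 kJ
Q_total = 4242.7572 kJ

4242.7572 kJ


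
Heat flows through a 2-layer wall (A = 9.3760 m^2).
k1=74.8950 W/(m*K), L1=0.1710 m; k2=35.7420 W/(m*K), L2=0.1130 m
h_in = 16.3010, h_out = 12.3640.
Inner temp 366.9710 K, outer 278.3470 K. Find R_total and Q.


R_conv_in = 1/(16.3010*9.3760) = 0.0065
R_1 = 0.1710/(74.8950*9.3760) = 0.0002
R_2 = 0.1130/(35.7420*9.3760) = 0.0003
R_conv_out = 1/(12.3640*9.3760) = 0.0086
R_total = 0.0157 K/W
Q = 88.6240 / 0.0157 = 5626.9722 W

R_total = 0.0157 K/W, Q = 5626.9722 W


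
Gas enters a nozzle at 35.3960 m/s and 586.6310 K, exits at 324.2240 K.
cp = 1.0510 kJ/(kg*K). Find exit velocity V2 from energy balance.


dT = 262.4070 K
2*cp*1000*dT = 551579.5140
V1^2 = 1252.8768
V2 = sqrt(552832.3908) = 743.5270 m/s

743.5270 m/s


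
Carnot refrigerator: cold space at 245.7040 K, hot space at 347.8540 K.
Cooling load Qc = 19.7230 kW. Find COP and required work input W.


COP = 245.7040 / 102.1500 = 2.4053
W = 19.7230 / 2.4053 = 8.1997 kW

COP = 2.4053, W = 8.1997 kW


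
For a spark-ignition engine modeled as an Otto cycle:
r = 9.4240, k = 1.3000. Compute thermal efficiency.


r^(k-1) = 1.9601
eta = 1 - 1/1.9601 = 0.4898 = 48.9813%

48.9813%


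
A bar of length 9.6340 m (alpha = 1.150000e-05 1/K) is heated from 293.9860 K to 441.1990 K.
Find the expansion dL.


dT = 147.2130 K
dL = 1.150000e-05 * 9.6340 * 147.2130 = 0.016310 m
L_final = 9.650310 m

dL = 0.016310 m


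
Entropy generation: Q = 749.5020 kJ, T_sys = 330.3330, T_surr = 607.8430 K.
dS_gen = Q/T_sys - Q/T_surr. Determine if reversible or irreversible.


dS_sys = 749.5020/330.3330 = 2.2689 kJ/K
dS_surr = -749.5020/607.8430 = -1.2331 kJ/K
dS_gen = 2.2689 - 1.2331 = 1.0359 kJ/K (irreversible)

dS_gen = 1.0359 kJ/K, irreversible


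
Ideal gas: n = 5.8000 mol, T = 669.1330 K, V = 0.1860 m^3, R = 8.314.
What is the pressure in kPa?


P = nRT/V = 5.8000 * 8.314 * 669.1330 / 0.1860
= 32266.3962 / 0.1860 = 173475.2485 Pa = 173.4752 kPa

173.4752 kPa


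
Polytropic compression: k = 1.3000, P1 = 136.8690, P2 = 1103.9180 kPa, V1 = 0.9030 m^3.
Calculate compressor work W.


(k-1)/k = 0.2308
(P2/P1)^exp = 1.6189
W = 4.3333 * 136.8690 * 0.9030 * (1.6189 - 1) = 331.4686 kJ

331.4686 kJ


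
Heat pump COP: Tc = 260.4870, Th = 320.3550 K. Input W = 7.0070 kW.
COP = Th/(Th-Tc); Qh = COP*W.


COP = 320.3550 / 59.8680 = 5.3510
Qh = 5.3510 * 7.0070 = 37.4946 kW

COP = 5.3510, Qh = 37.4946 kW


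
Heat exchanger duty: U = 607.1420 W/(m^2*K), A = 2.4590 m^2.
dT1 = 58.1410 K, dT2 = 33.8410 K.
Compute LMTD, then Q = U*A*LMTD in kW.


LMTD = 44.9004 K
Q = 607.1420 * 2.4590 * 44.9004 = 67034.5793 W = 67.0346 kW

67.0346 kW


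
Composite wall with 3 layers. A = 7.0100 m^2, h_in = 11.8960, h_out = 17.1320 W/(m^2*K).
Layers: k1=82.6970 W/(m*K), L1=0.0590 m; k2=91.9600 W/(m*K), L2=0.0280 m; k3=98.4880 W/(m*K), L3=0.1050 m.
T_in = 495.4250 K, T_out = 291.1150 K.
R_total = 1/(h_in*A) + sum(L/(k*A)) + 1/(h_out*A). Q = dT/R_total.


R_conv_in = 1/(11.8960*7.0100) = 0.0120
R_1 = 0.0590/(82.6970*7.0100) = 0.0001
R_2 = 0.0280/(91.9600*7.0100) = 4.3435e-05
R_3 = 0.1050/(98.4880*7.0100) = 0.0002
R_conv_out = 1/(17.1320*7.0100) = 0.0083
R_total = 0.0206 K/W
Q = 204.3100 / 0.0206 = 9910.3970 W

R_total = 0.0206 K/W, Q = 9910.3970 W


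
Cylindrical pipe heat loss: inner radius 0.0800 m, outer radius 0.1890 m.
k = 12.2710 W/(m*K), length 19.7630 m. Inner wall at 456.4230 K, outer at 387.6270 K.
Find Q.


dT = 68.7960 K
ln(ro/ri) = 0.8597
Q = 2*pi*12.2710*19.7630*68.7960 / 0.8597 = 121932.2705 W

121932.2705 W


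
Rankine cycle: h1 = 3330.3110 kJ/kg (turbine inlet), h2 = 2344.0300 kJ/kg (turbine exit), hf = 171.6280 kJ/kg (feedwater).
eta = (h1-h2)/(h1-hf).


W = 986.2810 kJ/kg
Q_in = 3158.6830 kJ/kg
eta = 0.3122 = 31.2244%

eta = 31.2244%


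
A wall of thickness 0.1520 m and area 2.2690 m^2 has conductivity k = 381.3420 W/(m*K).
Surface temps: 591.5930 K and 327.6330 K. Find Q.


dT = 263.9600 K
Q = 381.3420 * 2.2690 * 263.9600 / 0.1520 = 1502600.9794 W

1502600.9794 W


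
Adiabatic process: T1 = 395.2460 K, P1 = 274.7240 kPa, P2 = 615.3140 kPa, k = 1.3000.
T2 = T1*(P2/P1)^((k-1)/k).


(k-1)/k = 0.2308
(P2/P1)^exp = 1.2045
T2 = 395.2460 * 1.2045 = 476.0833 K

476.0833 K


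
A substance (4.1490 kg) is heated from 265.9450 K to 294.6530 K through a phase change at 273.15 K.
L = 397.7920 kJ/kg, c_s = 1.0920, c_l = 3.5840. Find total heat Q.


Q1 (sensible, solid) = 4.1490 * 1.0920 * 7.2050 = 32.6438 kJ
Q2 (latent) = 4.1490 * 397.7920 = 1650.4390 kJ
Q3 (sensible, liquid) = 4.1490 * 3.5840 * 21.5030 = 319.7500 kJ
Q_total = 2002.8327 kJ

2002.8327 kJ


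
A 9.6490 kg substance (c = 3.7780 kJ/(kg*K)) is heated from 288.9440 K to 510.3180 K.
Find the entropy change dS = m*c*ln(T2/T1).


T2/T1 = 1.7661
ln(T2/T1) = 0.5688
dS = 9.6490 * 3.7780 * 0.5688 = 20.7350 kJ/K

20.7350 kJ/K


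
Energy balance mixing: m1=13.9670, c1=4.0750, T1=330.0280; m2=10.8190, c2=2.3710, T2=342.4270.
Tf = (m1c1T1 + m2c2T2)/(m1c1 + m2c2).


num = 27567.6026
den = 82.5674
Tf = 333.8801 K

333.8801 K


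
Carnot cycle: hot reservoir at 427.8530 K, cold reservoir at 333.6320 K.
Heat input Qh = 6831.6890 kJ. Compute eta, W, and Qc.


eta = 1 - 333.6320/427.8530 = 0.2202
W = 0.2202 * 6831.6890 = 1504.4620 kJ
Qc = 6831.6890 - 1504.4620 = 5327.2270 kJ

eta = 22.0218%, W = 1504.4620 kJ, Qc = 5327.2270 kJ


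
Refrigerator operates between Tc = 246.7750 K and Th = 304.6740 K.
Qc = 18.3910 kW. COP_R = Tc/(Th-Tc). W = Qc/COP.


COP = 246.7750 / 57.8990 = 4.2622
W = 18.3910 / 4.2622 = 4.3149 kW

COP = 4.2622, W = 4.3149 kW


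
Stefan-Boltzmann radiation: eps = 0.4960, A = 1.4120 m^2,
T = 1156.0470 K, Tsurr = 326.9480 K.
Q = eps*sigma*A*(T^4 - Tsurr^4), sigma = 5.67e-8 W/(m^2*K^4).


T^4 = 1.7861e+12
Tsurr^4 = 1.1427e+10
Q = 0.4960 * 5.67e-8 * 1.4120 * 1.7747e+12 = 70471.5876 W

70471.5876 W


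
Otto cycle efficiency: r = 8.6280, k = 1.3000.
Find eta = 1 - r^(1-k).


r^(k-1) = 1.9089
eta = 1 - 1/1.9089 = 0.4761 = 47.6126%

47.6126%


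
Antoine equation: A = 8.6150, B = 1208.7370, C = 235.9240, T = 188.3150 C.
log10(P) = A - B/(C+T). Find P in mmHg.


C+T = 424.2390
B/(C+T) = 2.8492
log10(P) = 8.6150 - 2.8492 = 5.7658
P = 10^5.7658 = 583191.5426 mmHg

583191.5426 mmHg


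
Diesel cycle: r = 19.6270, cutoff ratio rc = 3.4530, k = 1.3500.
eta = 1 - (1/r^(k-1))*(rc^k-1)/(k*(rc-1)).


r^(k-1) = 2.8346
rc^k = 5.3280
eta = 0.5389 = 53.8939%

53.8939%


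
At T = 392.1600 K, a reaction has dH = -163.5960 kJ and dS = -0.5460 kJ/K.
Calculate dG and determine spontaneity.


T*dS = 392.1600 * -0.5460 = -214.1194 kJ
dG = -163.5960 + 214.1194 = 50.5234 kJ (non-spontaneous)

dG = 50.5234 kJ, non-spontaneous


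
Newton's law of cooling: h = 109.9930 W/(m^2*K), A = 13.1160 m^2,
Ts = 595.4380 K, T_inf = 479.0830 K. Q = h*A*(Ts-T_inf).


dT = 116.3550 K
Q = 109.9930 * 13.1160 * 116.3550 = 167861.6570 W

167861.6570 W


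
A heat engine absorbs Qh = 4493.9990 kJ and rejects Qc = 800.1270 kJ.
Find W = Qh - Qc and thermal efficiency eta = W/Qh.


W = 4493.9990 - 800.1270 = 3693.8720 kJ
eta = 3693.8720 / 4493.9990 = 0.8220 = 82.1957%

W = 3693.8720 kJ, eta = 82.1957%


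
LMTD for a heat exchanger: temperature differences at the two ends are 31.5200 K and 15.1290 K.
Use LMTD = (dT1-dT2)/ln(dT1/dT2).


dT1/dT2 = 2.0834
ln(dT1/dT2) = 0.7340
LMTD = 16.3910 / 0.7340 = 22.3308 K

22.3308 K


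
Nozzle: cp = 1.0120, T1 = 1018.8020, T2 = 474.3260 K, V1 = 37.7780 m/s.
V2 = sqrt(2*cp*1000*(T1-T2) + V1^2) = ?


dT = 544.4760 K
2*cp*1000*dT = 1102019.4240
V1^2 = 1427.1773
V2 = sqrt(1103446.6013) = 1050.4507 m/s

1050.4507 m/s


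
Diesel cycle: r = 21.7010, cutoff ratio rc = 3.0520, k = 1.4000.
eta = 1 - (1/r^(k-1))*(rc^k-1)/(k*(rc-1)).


r^(k-1) = 3.4245
rc^k = 4.7689
eta = 0.6169 = 61.6895%

61.6895%


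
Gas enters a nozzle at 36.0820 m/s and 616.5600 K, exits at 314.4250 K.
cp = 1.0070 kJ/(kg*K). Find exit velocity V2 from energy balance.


dT = 302.1350 K
2*cp*1000*dT = 608499.8900
V1^2 = 1301.9107
V2 = sqrt(609801.8007) = 780.8981 m/s

780.8981 m/s


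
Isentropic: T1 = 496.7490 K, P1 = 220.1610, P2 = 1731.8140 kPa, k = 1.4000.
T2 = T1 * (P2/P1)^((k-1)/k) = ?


(k-1)/k = 0.2857
(P2/P1)^exp = 1.8027
T2 = 496.7490 * 1.8027 = 895.5064 K

895.5064 K


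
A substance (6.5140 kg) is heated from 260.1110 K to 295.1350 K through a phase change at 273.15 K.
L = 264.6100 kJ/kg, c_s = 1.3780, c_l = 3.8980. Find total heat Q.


Q1 (sensible, solid) = 6.5140 * 1.3780 * 13.0390 = 117.0419 kJ
Q2 (latent) = 6.5140 * 264.6100 = 1723.6695 kJ
Q3 (sensible, liquid) = 6.5140 * 3.8980 * 21.9850 = 558.2337 kJ
Q_total = 2398.9451 kJ

2398.9451 kJ


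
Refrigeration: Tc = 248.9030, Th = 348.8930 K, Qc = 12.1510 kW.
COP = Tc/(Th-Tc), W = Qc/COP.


COP = 248.9030 / 99.9900 = 2.4893
W = 12.1510 / 2.4893 = 4.8813 kW

COP = 2.4893, W = 4.8813 kW


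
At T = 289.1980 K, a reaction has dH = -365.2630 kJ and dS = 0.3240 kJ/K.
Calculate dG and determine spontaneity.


T*dS = 289.1980 * 0.3240 = 93.7002 kJ
dG = -365.2630 - 93.7002 = -458.9632 kJ (spontaneous)

dG = -458.9632 kJ, spontaneous


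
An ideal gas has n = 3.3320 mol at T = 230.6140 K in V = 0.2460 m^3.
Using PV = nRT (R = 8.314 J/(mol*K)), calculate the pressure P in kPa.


P = nRT/V = 3.3320 * 8.314 * 230.6140 / 0.2460
= 6388.5262 / 0.2460 = 25969.6188 Pa = 25.9696 kPa

25.9696 kPa


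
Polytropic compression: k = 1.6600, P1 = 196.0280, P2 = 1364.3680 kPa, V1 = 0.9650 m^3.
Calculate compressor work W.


(k-1)/k = 0.3976
(P2/P1)^exp = 2.1628
W = 2.5152 * 196.0280 * 0.9650 * (2.1628 - 1) = 553.2380 kJ

553.2380 kJ


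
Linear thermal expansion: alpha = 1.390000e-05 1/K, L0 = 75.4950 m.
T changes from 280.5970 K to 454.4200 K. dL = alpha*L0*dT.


dT = 173.8230 K
dL = 1.390000e-05 * 75.4950 * 173.8230 = 0.182406 m
L_final = 75.677406 m

dL = 0.182406 m


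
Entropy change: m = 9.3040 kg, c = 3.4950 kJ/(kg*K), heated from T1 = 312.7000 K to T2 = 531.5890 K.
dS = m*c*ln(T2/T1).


T2/T1 = 1.7000
ln(T2/T1) = 0.5306
dS = 9.3040 * 3.4950 * 0.5306 = 17.2546 kJ/K

17.2546 kJ/K


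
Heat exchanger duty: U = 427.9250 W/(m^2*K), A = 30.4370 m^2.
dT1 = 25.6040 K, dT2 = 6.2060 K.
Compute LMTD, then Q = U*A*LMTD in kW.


LMTD = 13.6872 K
Q = 427.9250 * 30.4370 * 13.6872 = 178272.9708 W = 178.2730 kW

178.2730 kW


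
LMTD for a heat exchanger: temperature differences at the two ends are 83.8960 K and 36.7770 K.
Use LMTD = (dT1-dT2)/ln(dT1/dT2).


dT1/dT2 = 2.2812
ln(dT1/dT2) = 0.8247
LMTD = 47.1190 / 0.8247 = 57.1343 K

57.1343 K


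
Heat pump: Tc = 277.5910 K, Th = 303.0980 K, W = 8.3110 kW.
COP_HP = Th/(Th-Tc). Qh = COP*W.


COP = 303.0980 / 25.5070 = 11.8829
Qh = 11.8829 * 8.3110 = 98.7591 kW

COP = 11.8829, Qh = 98.7591 kW


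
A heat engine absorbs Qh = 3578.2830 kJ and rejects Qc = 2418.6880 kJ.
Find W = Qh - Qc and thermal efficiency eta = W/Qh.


W = 3578.2830 - 2418.6880 = 1159.5950 kJ
eta = 1159.5950 / 3578.2830 = 0.3241 = 32.4065%

W = 1159.5950 kJ, eta = 32.4065%


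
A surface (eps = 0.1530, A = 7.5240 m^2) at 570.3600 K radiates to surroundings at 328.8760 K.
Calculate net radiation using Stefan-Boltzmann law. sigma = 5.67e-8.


T^4 = 1.0583e+11
Tsurr^4 = 1.1698e+10
Q = 0.1530 * 5.67e-8 * 7.5240 * 9.4128e+10 = 6143.9026 W

6143.9026 W


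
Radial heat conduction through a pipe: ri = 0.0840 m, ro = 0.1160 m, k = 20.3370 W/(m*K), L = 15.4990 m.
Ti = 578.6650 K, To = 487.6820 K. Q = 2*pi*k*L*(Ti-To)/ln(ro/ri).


dT = 90.9830 K
ln(ro/ri) = 0.3228
Q = 2*pi*20.3370*15.4990*90.9830 / 0.3228 = 558255.4370 W

558255.4370 W


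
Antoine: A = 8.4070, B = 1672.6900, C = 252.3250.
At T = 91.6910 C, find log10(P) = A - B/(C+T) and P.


C+T = 344.0160
B/(C+T) = 4.8622
log10(P) = 8.4070 - 4.8622 = 3.5448
P = 10^3.5448 = 3505.5424 mmHg

3505.5424 mmHg


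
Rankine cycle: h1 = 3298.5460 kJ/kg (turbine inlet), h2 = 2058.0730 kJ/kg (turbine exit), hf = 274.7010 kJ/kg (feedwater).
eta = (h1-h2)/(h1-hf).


W = 1240.4730 kJ/kg
Q_in = 3023.8450 kJ/kg
eta = 0.4102 = 41.0230%

eta = 41.0230%


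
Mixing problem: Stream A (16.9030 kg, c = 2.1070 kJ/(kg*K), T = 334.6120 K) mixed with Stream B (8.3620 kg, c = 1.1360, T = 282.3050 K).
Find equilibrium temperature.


num = 14598.7603
den = 45.1139
Tf = 323.5982 K

323.5982 K


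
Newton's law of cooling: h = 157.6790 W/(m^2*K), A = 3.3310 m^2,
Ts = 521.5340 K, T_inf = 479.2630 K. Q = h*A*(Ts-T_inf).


dT = 42.2710 K
Q = 157.6790 * 3.3310 * 42.2710 = 22201.9444 W

22201.9444 W


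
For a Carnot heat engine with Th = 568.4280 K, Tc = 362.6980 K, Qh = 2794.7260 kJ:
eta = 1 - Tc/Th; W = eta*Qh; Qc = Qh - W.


eta = 1 - 362.6980/568.4280 = 0.3619
W = 0.3619 * 2794.7260 = 1011.4895 kJ
Qc = 2794.7260 - 1011.4895 = 1783.2365 kJ

eta = 36.1928%, W = 1011.4895 kJ, Qc = 1783.2365 kJ


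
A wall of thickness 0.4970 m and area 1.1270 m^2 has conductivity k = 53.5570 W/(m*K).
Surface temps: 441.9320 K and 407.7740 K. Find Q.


dT = 34.1580 K
Q = 53.5570 * 1.1270 * 34.1580 / 0.4970 = 4148.3578 W

4148.3578 W


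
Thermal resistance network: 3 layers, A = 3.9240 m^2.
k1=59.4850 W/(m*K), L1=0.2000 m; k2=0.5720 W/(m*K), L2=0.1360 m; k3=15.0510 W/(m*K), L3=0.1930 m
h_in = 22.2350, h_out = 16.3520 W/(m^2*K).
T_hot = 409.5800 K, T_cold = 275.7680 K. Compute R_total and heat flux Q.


R_conv_in = 1/(22.2350*3.9240) = 0.0115
R_1 = 0.2000/(59.4850*3.9240) = 0.0009
R_2 = 0.1360/(0.5720*3.9240) = 0.0606
R_3 = 0.1930/(15.0510*3.9240) = 0.0033
R_conv_out = 1/(16.3520*3.9240) = 0.0156
R_total = 0.0918 K/W
Q = 133.8120 / 0.0918 = 1458.2420 W

R_total = 0.0918 K/W, Q = 1458.2420 W
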